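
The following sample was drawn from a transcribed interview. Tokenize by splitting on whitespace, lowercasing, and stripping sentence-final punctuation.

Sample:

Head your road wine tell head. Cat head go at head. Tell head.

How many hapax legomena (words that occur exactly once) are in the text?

Frequencies: head:5, tell:2, your:1, road:1, wine:1, cat:1, go:1, at:1
Hapax (freq=1): at, cat, go, road, wine, your

6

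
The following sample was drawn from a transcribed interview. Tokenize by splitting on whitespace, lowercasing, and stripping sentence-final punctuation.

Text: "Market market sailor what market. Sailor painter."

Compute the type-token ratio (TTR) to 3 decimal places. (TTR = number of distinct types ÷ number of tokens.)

N = 7 tokens, V = 4 types.
TTR = V / N = 4 / 7 = 0.571

0.571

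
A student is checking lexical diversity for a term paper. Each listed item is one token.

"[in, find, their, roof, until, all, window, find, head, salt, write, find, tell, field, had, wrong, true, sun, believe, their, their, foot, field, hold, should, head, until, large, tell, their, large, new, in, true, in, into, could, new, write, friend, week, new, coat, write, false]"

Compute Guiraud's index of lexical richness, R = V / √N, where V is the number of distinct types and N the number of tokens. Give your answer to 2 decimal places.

N = 45, V = 28.
√N = 6.708204
R = 28 / 6.708204 = 4.17

4.17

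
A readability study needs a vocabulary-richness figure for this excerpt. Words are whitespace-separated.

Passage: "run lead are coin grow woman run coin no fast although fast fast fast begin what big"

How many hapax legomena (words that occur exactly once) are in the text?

9

Frequencies: fast:4, run:2, coin:2, lead:1, are:1, grow:1, woman:1, no:1, although:1, begin:1, what:1, big:1
Hapax (freq=1): although, are, begin, big, grow, lead, no, what, woman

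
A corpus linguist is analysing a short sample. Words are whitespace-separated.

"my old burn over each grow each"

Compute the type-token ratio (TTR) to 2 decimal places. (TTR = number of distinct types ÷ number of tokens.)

N = 7 tokens, V = 6 types.
TTR = V / N = 6 / 7 = 0.86

0.86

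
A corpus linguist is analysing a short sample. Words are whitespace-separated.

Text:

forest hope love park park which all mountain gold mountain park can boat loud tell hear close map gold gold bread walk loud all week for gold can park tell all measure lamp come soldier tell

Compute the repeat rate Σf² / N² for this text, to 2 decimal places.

0.06

Frequencies: park:4, gold:4, all:3, tell:3, mountain:2, can:2, loud:2, forest:1, hope:1, love:1, which:1, boat:1, hear:1, close:1, map:1, bread:1, walk:1, week:1, for:1, measure:1, … (3 more, each freq 1)
Σf² = 78; N² = 1296
Repeat rate = 78 / 1296 = 0.06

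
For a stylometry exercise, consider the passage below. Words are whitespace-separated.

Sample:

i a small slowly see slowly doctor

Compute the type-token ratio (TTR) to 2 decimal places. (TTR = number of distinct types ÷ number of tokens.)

N = 7 tokens, V = 6 types.
TTR = V / N = 6 / 7 = 0.86

0.86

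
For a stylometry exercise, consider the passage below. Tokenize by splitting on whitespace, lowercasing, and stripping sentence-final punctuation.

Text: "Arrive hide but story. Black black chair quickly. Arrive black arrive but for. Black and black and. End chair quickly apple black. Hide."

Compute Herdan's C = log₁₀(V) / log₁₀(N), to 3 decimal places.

0.765

N = 23, V = 11.
log₁₀(V) = 1.041393, log₁₀(N) = 1.361728
C = 1.041393 / 1.361728 = 0.765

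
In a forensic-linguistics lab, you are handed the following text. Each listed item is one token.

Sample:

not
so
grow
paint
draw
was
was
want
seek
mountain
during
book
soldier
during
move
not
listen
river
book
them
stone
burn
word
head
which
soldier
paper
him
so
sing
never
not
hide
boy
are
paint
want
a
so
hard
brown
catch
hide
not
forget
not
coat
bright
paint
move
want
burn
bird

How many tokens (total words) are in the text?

53

Tokens: not, so, grow, paint, draw, was, was, want, seek, mountain, during, book, soldier, during, move, not, listen, river, book, them, stone, burn, word, head, which, soldier, paper, him, so, sing, never, not, hide, boy, are, paint, want, a, so, hard, brown, catch, hide, not, forget, not, coat, bright, paint, move, want, burn, bird
N = 53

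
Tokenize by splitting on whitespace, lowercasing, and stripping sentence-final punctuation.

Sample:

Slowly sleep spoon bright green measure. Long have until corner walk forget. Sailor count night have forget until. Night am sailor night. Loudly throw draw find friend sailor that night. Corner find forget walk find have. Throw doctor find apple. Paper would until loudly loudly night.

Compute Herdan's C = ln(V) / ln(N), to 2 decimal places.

N = 46, V = 26.
ln(V) = 3.258097, ln(N) = 3.828641
C = 3.258097 / 3.828641 = 0.85

0.85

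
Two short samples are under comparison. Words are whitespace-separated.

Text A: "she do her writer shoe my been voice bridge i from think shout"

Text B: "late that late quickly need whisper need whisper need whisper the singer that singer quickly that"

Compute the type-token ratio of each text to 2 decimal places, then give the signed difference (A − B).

TTR(A) = 13/13 = 1.00
TTR(B) = 7/16 = 0.44
Difference = 1.00 − 0.44 = 0.56

0.56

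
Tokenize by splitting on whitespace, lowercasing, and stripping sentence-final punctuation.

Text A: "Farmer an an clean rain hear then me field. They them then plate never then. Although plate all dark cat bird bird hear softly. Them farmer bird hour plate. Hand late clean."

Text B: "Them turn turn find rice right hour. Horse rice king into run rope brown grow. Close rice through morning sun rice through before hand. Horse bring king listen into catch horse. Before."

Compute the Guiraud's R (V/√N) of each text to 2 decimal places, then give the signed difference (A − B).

A: V=21, N=32, R=3.71
B: V=22, N=32, R=3.89
Difference = 3.71 − 3.89 = -0.18

-0.18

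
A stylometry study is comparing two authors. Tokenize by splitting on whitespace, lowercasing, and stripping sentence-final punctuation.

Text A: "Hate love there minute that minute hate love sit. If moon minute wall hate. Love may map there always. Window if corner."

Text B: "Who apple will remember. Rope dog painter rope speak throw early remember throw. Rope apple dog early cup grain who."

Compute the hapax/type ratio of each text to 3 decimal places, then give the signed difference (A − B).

A: hapax=9, V=14, ratio=0.643
B: hapax=5, V=12, ratio=0.417
Difference = 0.643 − 0.417 = 0.226

0.226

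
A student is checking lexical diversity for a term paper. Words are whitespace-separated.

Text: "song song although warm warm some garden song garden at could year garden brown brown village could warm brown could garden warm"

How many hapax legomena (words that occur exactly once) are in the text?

5

Frequencies: warm:4, garden:4, song:3, could:3, brown:3, although:1, some:1, at:1, year:1, village:1
Hapax (freq=1): although, at, some, village, year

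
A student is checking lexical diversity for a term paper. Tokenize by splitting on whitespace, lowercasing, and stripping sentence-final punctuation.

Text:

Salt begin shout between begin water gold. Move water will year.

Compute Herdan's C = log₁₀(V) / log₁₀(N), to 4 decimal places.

0.9163

N = 11, V = 9.
log₁₀(V) = 0.954243, log₁₀(N) = 1.041393
C = 0.954243 / 1.041393 = 0.9163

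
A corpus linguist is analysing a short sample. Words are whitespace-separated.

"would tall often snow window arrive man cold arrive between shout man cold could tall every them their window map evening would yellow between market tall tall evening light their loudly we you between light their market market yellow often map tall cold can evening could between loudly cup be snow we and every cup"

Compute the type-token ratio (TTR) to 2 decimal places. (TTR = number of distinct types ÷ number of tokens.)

0.47

N = 55 tokens, V = 26 types.
TTR = V / N = 26 / 55 = 0.47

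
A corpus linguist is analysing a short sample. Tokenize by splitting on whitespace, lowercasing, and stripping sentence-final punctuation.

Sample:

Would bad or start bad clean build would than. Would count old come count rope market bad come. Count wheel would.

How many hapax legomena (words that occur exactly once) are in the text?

9

Frequencies: would:4, bad:3, count:3, come:2, or:1, start:1, clean:1, build:1, than:1, old:1, rope:1, market:1, wheel:1
Hapax (freq=1): build, clean, market, old, or, rope, start, than, wheel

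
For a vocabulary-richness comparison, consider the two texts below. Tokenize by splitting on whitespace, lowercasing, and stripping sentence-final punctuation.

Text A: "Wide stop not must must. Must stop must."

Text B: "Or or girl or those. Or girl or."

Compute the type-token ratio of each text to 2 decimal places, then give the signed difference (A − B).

TTR(A) = 4/8 = 0.50
TTR(B) = 3/8 = 0.38
Difference = 0.50 − 0.38 = 0.12

0.12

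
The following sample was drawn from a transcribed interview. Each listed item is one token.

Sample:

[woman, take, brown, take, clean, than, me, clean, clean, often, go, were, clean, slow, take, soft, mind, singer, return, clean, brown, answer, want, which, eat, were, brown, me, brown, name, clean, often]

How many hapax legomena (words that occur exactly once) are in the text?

Frequencies: clean:6, brown:4, take:3, me:2, often:2, were:2, woman:1, than:1, go:1, slow:1, soft:1, mind:1, singer:1, return:1, answer:1, want:1, which:1, eat:1, name:1
Hapax (freq=1): answer, eat, go, mind, name, return, singer, slow, soft, than, want, which, woman

13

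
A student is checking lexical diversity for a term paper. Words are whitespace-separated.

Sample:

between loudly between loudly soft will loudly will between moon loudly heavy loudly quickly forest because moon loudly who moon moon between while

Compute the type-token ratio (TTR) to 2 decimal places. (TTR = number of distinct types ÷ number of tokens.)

0.48

N = 23 tokens, V = 11 types.
TTR = V / N = 11 / 23 = 0.48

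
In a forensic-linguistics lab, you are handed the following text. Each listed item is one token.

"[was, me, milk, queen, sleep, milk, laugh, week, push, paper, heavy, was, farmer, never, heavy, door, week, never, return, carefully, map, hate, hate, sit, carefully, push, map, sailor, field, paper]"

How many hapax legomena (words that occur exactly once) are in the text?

Frequencies: was:2, milk:2, week:2, push:2, paper:2, heavy:2, never:2, carefully:2, map:2, hate:2, me:1, queen:1, sleep:1, laugh:1, farmer:1, door:1, return:1, sit:1, sailor:1, field:1
Hapax (freq=1): door, farmer, field, laugh, me, queen, return, sailor, sit, sleep

10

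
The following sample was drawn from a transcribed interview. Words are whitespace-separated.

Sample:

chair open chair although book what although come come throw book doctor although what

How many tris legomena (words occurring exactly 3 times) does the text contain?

Frequencies: although:3, chair:2, book:2, what:2, come:2, open:1, throw:1, doctor:1
Words with frequency 3: although

1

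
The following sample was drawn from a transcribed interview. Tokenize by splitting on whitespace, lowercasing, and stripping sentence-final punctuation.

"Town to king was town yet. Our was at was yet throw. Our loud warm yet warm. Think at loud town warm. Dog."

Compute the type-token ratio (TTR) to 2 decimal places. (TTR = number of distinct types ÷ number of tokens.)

N = 23 tokens, V = 12 types.
TTR = V / N = 12 / 23 = 0.52

0.52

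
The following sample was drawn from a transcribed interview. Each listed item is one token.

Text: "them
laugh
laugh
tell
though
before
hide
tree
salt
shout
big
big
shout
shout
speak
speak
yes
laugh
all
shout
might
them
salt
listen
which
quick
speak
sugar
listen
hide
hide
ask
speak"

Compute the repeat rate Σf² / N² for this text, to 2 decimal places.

Frequencies: shout:4, speak:4, laugh:3, hide:3, them:2, salt:2, big:2, listen:2, tell:1, though:1, before:1, tree:1, yes:1, all:1, might:1, which:1, quick:1, sugar:1, ask:1
Σf² = 77; N² = 1089
Repeat rate = 77 / 1089 = 0.07

0.07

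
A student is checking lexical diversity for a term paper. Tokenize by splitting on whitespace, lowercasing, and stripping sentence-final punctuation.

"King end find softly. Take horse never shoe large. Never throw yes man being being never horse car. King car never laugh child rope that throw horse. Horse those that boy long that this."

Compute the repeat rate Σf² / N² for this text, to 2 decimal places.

Frequencies: horse:4, never:4, that:3, king:2, throw:2, being:2, car:2, end:1, find:1, softly:1, take:1, shoe:1, large:1, yes:1, man:1, laugh:1, child:1, rope:1, those:1, boy:1, … (2 more, each freq 1)
Σf² = 72; N² = 1156
Repeat rate = 72 / 1156 = 0.06

0.06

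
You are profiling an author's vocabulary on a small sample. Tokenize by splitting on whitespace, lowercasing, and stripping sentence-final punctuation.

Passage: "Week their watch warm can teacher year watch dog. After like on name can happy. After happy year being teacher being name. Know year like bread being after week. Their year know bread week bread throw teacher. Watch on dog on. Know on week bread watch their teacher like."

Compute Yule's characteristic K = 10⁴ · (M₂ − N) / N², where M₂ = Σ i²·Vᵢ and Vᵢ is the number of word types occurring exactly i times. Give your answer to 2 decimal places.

458.14

Frequencies: week:4, watch:4, teacher:4, year:4, on:4, bread:4, their:3, after:3, like:3, being:3, know:3, can:2, dog:2, name:2, happy:2, warm:1, throw:1
N = 49. Frequency spectrum: V_1=2, V_2=4, V_3=5, V_4=6
M₂ = 1²·2 + 2²·4 + 3²·5 + 4²·6 = 159
K = 10000 × (159 − 49) / 49² = 458.14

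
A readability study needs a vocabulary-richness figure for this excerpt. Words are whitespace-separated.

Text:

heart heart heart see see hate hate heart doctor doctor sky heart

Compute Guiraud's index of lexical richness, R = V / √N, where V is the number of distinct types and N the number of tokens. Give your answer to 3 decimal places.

1.443

N = 12, V = 5.
√N = 3.464102
R = 5 / 3.464102 = 1.443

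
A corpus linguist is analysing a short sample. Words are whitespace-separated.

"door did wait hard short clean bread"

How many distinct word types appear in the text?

7

Distinct types: {bread, clean, did, door, hard, short, wait}
V = 7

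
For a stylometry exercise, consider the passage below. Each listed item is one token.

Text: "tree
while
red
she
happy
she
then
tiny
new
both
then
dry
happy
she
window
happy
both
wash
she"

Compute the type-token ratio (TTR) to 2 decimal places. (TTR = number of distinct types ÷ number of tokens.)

N = 19 tokens, V = 12 types.
TTR = V / N = 12 / 19 = 0.63

0.63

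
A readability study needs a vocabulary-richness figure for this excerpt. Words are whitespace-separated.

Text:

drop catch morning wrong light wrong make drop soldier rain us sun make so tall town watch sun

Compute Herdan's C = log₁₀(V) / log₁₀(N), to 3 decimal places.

N = 18, V = 14.
log₁₀(V) = 1.146128, log₁₀(N) = 1.255273
C = 1.146128 / 1.255273 = 0.913

0.913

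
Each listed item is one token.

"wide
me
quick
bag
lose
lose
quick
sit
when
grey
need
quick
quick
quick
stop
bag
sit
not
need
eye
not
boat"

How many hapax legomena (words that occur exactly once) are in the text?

7

Frequencies: quick:5, bag:2, lose:2, sit:2, need:2, not:2, wide:1, me:1, when:1, grey:1, stop:1, eye:1, boat:1
Hapax (freq=1): boat, eye, grey, me, stop, when, wide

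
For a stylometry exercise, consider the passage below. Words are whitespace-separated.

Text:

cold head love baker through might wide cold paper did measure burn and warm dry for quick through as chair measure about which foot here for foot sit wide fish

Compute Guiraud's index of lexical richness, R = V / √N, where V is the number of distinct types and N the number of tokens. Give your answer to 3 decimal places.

4.382

N = 30, V = 24.
√N = 5.477226
R = 24 / 5.477226 = 4.382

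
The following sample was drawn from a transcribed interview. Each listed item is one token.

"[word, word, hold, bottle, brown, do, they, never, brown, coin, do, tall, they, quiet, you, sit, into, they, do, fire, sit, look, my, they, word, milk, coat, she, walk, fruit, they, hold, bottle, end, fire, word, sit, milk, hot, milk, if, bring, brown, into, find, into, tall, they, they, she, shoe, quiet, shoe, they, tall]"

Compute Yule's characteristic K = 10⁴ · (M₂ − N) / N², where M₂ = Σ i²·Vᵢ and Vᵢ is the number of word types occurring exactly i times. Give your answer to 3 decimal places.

Frequencies: they:8, word:4, brown:3, do:3, tall:3, sit:3, into:3, milk:3, hold:2, bottle:2, quiet:2, fire:2, she:2, shoe:2, never:1, coin:1, you:1, look:1, my:1, coat:1, … (7 more, each freq 1)
N = 55. Frequency spectrum: V_1=13, V_2=6, V_3=6, V_4=1, V_8=1
M₂ = 1²·13 + 2²·6 + 3²·6 + 4²·1 + 8²·1 = 171
K = 10000 × (171 − 55) / 55² = 383.471

383.471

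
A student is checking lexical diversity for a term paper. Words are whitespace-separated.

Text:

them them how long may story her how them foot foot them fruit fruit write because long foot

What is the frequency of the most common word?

4

Frequencies: them:4, foot:3, how:2, long:2, fruit:2, may:1, story:1, her:1, write:1, because:1
Most common: 'them' with frequency 4.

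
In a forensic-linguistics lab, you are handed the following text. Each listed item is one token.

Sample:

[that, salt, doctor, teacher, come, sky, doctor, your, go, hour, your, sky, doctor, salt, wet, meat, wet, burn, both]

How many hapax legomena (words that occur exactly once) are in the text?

Frequencies: doctor:3, salt:2, sky:2, your:2, wet:2, that:1, teacher:1, come:1, go:1, hour:1, meat:1, burn:1, both:1
Hapax (freq=1): both, burn, come, go, hour, meat, teacher, that

8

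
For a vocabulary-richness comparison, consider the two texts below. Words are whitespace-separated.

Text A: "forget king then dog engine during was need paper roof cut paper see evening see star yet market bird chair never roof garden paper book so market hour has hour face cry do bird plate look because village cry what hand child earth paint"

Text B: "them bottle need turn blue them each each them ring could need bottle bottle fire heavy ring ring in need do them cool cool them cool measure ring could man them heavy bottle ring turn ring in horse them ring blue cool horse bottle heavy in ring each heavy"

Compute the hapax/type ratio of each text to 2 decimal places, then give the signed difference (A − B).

A: hapax=29, V=36, ratio=0.81
B: hapax=4, V=16, ratio=0.25
Difference = 0.81 − 0.25 = 0.56

0.56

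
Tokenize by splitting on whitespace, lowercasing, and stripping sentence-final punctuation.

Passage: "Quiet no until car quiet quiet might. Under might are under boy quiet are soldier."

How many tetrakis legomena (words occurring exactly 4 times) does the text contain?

Frequencies: quiet:4, might:2, under:2, are:2, no:1, until:1, car:1, boy:1, soldier:1
Words with frequency 4: quiet

1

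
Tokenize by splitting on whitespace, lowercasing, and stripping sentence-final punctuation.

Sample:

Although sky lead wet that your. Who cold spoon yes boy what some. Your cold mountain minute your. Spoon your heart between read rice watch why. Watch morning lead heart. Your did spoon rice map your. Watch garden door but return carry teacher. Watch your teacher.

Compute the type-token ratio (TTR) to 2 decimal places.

0.65

N = 46 tokens, V = 30 types.
TTR = V / N = 30 / 46 = 0.65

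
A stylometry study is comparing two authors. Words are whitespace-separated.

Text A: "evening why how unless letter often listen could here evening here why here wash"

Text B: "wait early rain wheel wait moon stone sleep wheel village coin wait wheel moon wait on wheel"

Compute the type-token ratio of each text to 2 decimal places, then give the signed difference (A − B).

0.12

TTR(A) = 10/14 = 0.71
TTR(B) = 10/17 = 0.59
Difference = 0.71 − 0.59 = 0.12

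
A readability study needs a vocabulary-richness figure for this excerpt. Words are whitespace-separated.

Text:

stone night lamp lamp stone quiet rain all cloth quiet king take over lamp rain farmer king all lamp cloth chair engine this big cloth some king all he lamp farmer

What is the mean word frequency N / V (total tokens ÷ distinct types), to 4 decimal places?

N = 31 tokens, V = 17 types.
Mean frequency = N / V = 31 / 17 = 1.8235

1.8235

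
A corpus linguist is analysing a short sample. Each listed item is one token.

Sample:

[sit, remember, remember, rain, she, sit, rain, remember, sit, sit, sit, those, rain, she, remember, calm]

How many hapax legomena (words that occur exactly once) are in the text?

Frequencies: sit:5, remember:4, rain:3, she:2, those:1, calm:1
Hapax (freq=1): calm, those

2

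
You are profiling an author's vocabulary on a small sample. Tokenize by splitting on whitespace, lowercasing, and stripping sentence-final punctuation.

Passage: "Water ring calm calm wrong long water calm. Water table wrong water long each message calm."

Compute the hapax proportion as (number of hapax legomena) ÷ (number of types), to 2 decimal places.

0.50

Frequencies: water:4, calm:4, wrong:2, long:2, ring:1, table:1, each:1, message:1
Hapax count = 4; type count = 8.
Ratio = 4 / 8 = 0.50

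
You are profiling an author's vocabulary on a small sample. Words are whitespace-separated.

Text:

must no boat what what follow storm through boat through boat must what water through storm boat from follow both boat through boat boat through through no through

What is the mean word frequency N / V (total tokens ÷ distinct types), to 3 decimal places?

2.800

N = 28 tokens, V = 10 types.
Mean frequency = N / V = 28 / 10 = 2.800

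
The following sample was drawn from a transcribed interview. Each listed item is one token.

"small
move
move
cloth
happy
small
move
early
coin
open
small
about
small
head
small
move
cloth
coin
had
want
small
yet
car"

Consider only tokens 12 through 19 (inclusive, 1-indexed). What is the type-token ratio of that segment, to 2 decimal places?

Segment tokens 12–19: about, small, head, small, move, cloth, coin, had
Segment N = 8, segment V = 7.
TTR = 7 / 8 = 0.88

0.88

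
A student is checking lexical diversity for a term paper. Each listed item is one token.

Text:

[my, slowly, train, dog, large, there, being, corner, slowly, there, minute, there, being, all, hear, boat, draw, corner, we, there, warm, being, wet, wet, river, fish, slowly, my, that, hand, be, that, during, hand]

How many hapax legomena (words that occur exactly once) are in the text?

Frequencies: there:4, slowly:3, being:3, my:2, corner:2, wet:2, that:2, hand:2, train:1, dog:1, large:1, minute:1, all:1, hear:1, boat:1, draw:1, we:1, warm:1, river:1, fish:1, … (2 more, each freq 1)
Hapax (freq=1): all, be, boat, dog, draw, during, fish, hear, large, minute, river, train, warm, we

14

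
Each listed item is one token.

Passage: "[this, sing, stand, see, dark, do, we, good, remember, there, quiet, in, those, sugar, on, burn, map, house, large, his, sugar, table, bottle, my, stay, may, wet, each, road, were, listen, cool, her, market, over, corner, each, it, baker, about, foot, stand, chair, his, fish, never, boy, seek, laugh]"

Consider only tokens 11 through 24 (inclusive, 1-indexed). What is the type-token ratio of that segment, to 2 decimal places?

0.93

Segment tokens 11–24: quiet, in, those, sugar, on, burn, map, house, large, his, sugar, table, bottle, my
Segment N = 14, segment V = 13.
TTR = 13 / 14 = 0.93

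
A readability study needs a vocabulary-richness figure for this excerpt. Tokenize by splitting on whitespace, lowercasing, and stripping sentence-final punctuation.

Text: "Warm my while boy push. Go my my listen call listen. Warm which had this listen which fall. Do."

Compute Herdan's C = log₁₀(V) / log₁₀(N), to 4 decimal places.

N = 19, V = 13.
log₁₀(V) = 1.113943, log₁₀(N) = 1.278754
C = 1.113943 / 1.278754 = 0.8711

0.8711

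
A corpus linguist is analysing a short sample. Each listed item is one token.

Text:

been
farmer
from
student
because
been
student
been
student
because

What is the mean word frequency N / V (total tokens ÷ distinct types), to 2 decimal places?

2.00

N = 10 tokens, V = 5 types.
Mean frequency = N / V = 10 / 5 = 2.00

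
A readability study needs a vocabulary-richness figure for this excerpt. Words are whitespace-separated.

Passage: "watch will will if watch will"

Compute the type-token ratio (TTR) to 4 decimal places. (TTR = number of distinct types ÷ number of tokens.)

N = 6 tokens, V = 3 types.
TTR = V / N = 3 / 6 = 0.5000

0.5000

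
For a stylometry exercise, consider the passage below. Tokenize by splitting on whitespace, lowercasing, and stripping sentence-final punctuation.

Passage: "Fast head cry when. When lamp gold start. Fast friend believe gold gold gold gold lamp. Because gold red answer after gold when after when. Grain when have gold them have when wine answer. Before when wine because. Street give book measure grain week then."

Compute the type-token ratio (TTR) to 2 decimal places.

N = 45 tokens, V = 24 types.
TTR = V / N = 24 / 45 = 0.53

0.53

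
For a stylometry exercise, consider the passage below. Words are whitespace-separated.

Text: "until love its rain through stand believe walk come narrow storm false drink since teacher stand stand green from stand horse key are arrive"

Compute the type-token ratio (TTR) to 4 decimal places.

0.8750

N = 24 tokens, V = 21 types.
TTR = V / N = 21 / 24 = 0.8750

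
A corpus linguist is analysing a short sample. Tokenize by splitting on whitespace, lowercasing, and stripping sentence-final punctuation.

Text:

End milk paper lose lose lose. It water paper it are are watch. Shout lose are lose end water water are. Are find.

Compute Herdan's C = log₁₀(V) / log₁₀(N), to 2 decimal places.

0.73

N = 23, V = 10.
log₁₀(V) = 1.000000, log₁₀(N) = 1.361728
C = 1.000000 / 1.361728 = 0.73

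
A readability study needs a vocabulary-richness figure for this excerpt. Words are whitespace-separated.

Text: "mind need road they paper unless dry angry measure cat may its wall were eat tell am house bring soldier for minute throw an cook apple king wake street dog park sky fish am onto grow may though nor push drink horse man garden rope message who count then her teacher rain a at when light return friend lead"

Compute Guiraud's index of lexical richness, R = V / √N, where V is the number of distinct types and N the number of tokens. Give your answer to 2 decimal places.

N = 59, V = 57.
√N = 7.681146
R = 57 / 7.681146 = 7.42

7.42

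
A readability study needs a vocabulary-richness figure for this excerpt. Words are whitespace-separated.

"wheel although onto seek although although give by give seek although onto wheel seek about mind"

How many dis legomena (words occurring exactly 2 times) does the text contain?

Frequencies: although:4, seek:3, wheel:2, onto:2, give:2, by:1, about:1, mind:1
Words with frequency 2: give, onto, wheel

3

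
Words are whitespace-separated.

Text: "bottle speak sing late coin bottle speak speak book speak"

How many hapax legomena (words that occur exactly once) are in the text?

4

Frequencies: speak:4, bottle:2, sing:1, late:1, coin:1, book:1
Hapax (freq=1): book, coin, late, sing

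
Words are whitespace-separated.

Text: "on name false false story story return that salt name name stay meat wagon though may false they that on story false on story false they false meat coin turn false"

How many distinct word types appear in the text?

Distinct types: {coin, false, may, meat, name, on, return, salt, stay, story, that, they, though, turn, wagon}
V = 15

15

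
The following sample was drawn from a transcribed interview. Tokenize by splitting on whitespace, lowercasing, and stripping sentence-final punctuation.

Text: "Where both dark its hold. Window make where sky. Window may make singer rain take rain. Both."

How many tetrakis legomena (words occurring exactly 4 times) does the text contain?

0

Frequencies: where:2, both:2, window:2, make:2, rain:2, dark:1, its:1, hold:1, sky:1, may:1, singer:1, take:1
Words with frequency 4: (none)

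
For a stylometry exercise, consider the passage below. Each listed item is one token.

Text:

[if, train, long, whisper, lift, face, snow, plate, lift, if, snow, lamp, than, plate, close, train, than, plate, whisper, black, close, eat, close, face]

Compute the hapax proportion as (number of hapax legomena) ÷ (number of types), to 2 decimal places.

Frequencies: plate:3, close:3, if:2, train:2, whisper:2, lift:2, face:2, snow:2, than:2, long:1, lamp:1, black:1, eat:1
Hapax count = 4; type count = 13.
Ratio = 4 / 13 = 0.31

0.31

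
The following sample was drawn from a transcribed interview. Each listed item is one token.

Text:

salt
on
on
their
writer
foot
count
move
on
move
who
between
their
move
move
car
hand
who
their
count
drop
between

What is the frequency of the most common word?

Frequencies: move:4, on:3, their:3, count:2, who:2, between:2, salt:1, writer:1, foot:1, car:1, hand:1, drop:1
Most common: 'move' with frequency 4.

4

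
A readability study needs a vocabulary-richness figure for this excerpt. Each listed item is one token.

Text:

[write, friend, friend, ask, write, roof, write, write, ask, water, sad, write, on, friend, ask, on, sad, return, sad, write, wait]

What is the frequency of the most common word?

Frequencies: write:6, friend:3, ask:3, sad:3, on:2, roof:1, water:1, return:1, wait:1
Most common: 'write' with frequency 6.

6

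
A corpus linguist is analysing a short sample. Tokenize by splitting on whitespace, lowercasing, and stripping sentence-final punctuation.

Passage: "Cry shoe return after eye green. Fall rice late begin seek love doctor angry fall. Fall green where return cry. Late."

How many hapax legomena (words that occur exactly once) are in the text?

10

Frequencies: fall:3, cry:2, return:2, green:2, late:2, shoe:1, after:1, eye:1, rice:1, begin:1, seek:1, love:1, doctor:1, angry:1, where:1
Hapax (freq=1): after, angry, begin, doctor, eye, love, rice, seek, shoe, where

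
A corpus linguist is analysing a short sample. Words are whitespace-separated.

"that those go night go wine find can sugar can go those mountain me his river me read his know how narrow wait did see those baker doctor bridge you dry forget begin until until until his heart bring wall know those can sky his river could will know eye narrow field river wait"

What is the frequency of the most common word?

Frequencies: those:4, his:4, go:3, can:3, river:3, know:3, until:3, me:2, narrow:2, wait:2, that:1, night:1, wine:1, find:1, sugar:1, mountain:1, read:1, how:1, did:1, see:1, … (15 more, each freq 1)
Most common: 'those' with frequency 4.

4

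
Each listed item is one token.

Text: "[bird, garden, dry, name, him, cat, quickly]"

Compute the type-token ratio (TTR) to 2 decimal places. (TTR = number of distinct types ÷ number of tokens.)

1.00

N = 7 tokens, V = 7 types.
TTR = V / N = 7 / 7 = 1.00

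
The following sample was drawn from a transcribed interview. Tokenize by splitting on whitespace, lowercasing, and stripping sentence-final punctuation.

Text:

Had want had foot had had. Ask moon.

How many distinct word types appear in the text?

Distinct types: {ask, foot, had, moon, want}
V = 5

5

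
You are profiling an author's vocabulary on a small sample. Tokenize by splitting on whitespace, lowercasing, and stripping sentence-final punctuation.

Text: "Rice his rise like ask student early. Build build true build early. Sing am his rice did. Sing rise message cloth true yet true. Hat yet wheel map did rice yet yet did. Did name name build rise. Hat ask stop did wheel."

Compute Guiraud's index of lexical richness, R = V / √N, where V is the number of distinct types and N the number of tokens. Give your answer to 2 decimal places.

N = 43, V = 20.
√N = 6.557439
R = 20 / 6.557439 = 3.05

3.05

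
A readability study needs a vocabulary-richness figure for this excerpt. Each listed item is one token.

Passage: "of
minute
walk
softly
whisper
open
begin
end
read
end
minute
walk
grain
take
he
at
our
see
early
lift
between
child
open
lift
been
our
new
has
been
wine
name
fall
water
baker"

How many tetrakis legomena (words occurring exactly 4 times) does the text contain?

Frequencies: minute:2, walk:2, open:2, end:2, our:2, lift:2, been:2, of:1, softly:1, whisper:1, begin:1, read:1, grain:1, take:1, he:1, at:1, see:1, early:1, between:1, child:1, … (7 more, each freq 1)
Words with frequency 4: (none)

0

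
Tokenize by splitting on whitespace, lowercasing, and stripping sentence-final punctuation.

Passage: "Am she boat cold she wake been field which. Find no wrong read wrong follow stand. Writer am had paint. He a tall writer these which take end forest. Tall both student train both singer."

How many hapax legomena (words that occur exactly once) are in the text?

Frequencies: am:2, she:2, which:2, wrong:2, writer:2, tall:2, both:2, boat:1, cold:1, wake:1, been:1, field:1, find:1, no:1, read:1, follow:1, stand:1, had:1, paint:1, he:1, … (8 more, each freq 1)
Hapax (freq=1): a, been, boat, cold, end, field, find, follow, forest, had, he, no, paint, read, singer, stand, student, take, these, train, wake

21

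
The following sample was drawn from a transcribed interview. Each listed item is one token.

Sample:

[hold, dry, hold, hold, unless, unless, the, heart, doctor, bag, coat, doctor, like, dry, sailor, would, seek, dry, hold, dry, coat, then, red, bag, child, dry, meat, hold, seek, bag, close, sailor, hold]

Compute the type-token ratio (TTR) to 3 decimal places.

N = 33 tokens, V = 17 types.
TTR = V / N = 17 / 33 = 0.515

0.515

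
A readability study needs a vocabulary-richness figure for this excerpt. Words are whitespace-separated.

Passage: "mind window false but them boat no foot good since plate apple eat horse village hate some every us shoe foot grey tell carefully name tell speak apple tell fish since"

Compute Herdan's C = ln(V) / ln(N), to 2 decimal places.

N = 31, V = 26.
ln(V) = 3.258097, ln(N) = 3.433987
C = 3.258097 / 3.433987 = 0.95

0.95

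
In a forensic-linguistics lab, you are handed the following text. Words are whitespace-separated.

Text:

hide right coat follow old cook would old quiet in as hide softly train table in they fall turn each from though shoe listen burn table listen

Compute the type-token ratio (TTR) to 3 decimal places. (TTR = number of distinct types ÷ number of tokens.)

0.815

N = 27 tokens, V = 22 types.
TTR = V / N = 22 / 27 = 0.815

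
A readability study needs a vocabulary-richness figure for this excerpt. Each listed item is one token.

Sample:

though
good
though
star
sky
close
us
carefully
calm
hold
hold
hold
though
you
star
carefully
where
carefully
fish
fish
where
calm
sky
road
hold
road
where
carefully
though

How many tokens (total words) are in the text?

Tokens: though, good, though, star, sky, close, us, carefully, calm, hold, hold, hold, though, you, star, carefully, where, carefully, fish, fish, where, calm, sky, road, hold, road, where, carefully, though
N = 29

29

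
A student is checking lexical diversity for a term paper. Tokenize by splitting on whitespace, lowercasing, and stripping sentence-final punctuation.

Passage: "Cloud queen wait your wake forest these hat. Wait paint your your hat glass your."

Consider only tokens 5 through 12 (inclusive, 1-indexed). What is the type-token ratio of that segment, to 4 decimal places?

0.8750

Segment tokens 5–12: wake, forest, these, hat, wait, paint, your, your
Segment N = 8, segment V = 7.
TTR = 7 / 8 = 0.8750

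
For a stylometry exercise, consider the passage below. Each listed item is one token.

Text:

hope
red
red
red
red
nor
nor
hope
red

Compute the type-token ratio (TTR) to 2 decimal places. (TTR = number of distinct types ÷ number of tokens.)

0.33

N = 9 tokens, V = 3 types.
TTR = V / N = 3 / 9 = 0.33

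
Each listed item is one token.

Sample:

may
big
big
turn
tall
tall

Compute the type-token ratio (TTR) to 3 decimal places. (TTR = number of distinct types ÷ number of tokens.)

N = 6 tokens, V = 4 types.
TTR = V / N = 4 / 6 = 0.667

0.667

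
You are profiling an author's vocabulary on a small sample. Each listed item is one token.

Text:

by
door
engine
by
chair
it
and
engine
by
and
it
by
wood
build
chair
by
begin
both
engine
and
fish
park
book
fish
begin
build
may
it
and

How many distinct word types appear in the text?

14

Distinct types: {and, begin, book, both, build, by, chair, door, engine, fish, it, may, park, wood}
V = 14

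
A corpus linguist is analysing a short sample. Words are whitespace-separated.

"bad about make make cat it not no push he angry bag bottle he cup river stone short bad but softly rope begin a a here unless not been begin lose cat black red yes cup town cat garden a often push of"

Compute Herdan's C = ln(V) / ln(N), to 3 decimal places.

N = 43, V = 32.
ln(V) = 3.465736, ln(N) = 3.761200
C = 3.465736 / 3.761200 = 0.921

0.921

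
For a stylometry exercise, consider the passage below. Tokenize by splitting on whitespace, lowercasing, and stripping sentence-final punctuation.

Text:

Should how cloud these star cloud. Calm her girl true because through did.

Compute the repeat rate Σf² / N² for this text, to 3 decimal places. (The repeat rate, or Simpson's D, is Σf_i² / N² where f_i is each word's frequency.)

0.089

Frequencies: cloud:2, should:1, how:1, these:1, star:1, calm:1, her:1, girl:1, true:1, because:1, through:1, did:1
Σf² = 15; N² = 169
Repeat rate = 15 / 169 = 0.089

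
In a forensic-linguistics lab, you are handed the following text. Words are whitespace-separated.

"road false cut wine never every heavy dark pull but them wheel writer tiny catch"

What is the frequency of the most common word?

Frequencies: road:1, false:1, cut:1, wine:1, never:1, every:1, heavy:1, dark:1, pull:1, but:1, them:1, wheel:1, writer:1, tiny:1, catch:1
Most common: 'road' with frequency 1.

1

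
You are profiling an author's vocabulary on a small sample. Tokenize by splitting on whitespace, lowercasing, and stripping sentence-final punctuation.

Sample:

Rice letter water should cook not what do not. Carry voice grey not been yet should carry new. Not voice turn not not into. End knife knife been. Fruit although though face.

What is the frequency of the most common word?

Frequencies: not:6, should:2, carry:2, voice:2, been:2, knife:2, rice:1, letter:1, water:1, cook:1, what:1, do:1, grey:1, yet:1, new:1, turn:1, into:1, end:1, fruit:1, although:1, … (2 more, each freq 1)
Most common: 'not' with frequency 6.

6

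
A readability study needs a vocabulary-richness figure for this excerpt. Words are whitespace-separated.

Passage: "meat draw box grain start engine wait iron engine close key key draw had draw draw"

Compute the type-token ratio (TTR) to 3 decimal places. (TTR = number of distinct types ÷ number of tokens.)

N = 16 tokens, V = 11 types.
TTR = V / N = 11 / 16 = 0.688

0.688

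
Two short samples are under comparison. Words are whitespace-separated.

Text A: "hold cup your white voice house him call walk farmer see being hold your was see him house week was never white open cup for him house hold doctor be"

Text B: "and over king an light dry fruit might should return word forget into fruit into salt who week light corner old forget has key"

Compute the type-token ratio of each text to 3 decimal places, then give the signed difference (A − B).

TTR(A) = 19/30 = 0.633
TTR(B) = 20/24 = 0.833
Difference = 0.633 − 0.833 = -0.200

-0.200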